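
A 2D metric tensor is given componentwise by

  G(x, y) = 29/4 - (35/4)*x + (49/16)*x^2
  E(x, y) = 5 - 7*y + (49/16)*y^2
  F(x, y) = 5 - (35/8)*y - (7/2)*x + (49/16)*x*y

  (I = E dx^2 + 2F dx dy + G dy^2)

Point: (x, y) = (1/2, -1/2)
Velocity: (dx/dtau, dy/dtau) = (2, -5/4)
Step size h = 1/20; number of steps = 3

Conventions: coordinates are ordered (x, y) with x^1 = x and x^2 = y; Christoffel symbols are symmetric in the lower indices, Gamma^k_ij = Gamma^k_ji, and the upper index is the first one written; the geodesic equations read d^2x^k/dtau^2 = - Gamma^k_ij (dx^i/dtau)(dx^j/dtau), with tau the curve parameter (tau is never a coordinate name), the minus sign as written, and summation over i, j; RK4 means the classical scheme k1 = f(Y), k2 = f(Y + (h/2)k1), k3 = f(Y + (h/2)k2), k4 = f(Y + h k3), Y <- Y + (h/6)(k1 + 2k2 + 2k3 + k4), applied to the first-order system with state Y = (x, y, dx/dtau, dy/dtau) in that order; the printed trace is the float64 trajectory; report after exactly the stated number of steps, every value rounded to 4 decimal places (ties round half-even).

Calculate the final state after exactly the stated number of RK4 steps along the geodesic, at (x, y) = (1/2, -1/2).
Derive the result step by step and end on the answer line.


f(Y) = (dx/dtau, dy/dtau, -Gamma^x_ij Y'^i Y'^j, -Gamma^y_ij Y'^i Y'^j) with the Gammas evaluated at the stage position; h = 0.050000; intermediate values shown to 6 dp
step 0: x = 0.5000, y = -0.5000, dx/dtau = 2.0000, dy/dtau = -1.2500
step 1:
  k1: at (x, y) = (0.500000, -0.500000), (dx/dtau, dy/dtau) = (2.000000, -1.250000); Gamma_xxx = 0.000000, Gamma_xxy = -0.422572, Gamma_xyy = 0.000000, Gamma_yxx = 0.000000, Gamma_yxy = -0.238845, Gamma_yyy = 0.000000; k1 = (2.000000, -1.250000, -2.112861, -1.194226)
  k2: at (x, y) = (0.550000, -0.531250), (dx/dtau, dy/dtau) = (1.947178, -1.279856); Gamma_xxx = 0.000000, Gamma_xxy = -0.429142, Gamma_xyy = 0.000000, Gamma_yxx = 0.000000, Gamma_yxy = -0.225214, Gamma_yyy = 0.000000; k2 = (1.947178, -1.279856, -2.138938, -1.122514)
  k3: at (x, y) = (0.548679, -0.531996), (dx/dtau, dy/dtau) = (1.946527, -1.278063); Gamma_xxx = 0.000000, Gamma_xxy = -0.428804, Gamma_xyy = 0.000000, Gamma_yxx = 0.000000, Gamma_yxy = -0.225274, Gamma_yyy = 0.000000; k3 = (1.946527, -1.278063, -2.133541, -1.120866)
  k4: at (x, y) = (0.597326, -0.563903), (dx/dtau, dy/dtau) = (1.893323, -1.306043); Gamma_xxx = 0.000000, Gamma_xxy = -0.434232, Gamma_xyy = 0.000000, Gamma_yxx = 0.000000, Gamma_yxy = -0.211484, Gamma_yyy = 0.000000; k4 = (1.893323, -1.306043, -2.147503, -1.045900)
  Y <- Y + (h/6)(k1 + 2k2 + 2k3 + k4): x = 0.5973, y = -0.5639, dx/dtau = 1.8933, dy/dtau = -1.3061
step 2:
  k1: at (x, y) = (0.597339, -0.563932), (dx/dtau, dy/dtau) = (1.893289, -1.306057); Gamma_xxx = 0.000000, Gamma_xxy = -0.434230, Gamma_xyy = 0.000000, Gamma_yxx = 0.000000, Gamma_yxy = -0.211477, Gamma_yyy = 0.000000; k1 = (1.893289, -1.306057, -2.147482, -1.045856)
  k2: at (x, y) = (0.644672, -0.596584), (dx/dtau, dy/dtau) = (1.839602, -1.332204); Gamma_xxx = 0.000000, Gamma_xxy = -0.438513, Gamma_xyy = 0.000000, Gamma_yxx = 0.000000, Gamma_yxy = -0.197621, Gamma_yyy = 0.000000; k2 = (1.839602, -1.332204, -2.149347, -0.968629)
  k3: at (x, y) = (0.643329, -0.597237), (dx/dtau, dy/dtau) = (1.839555, -1.330273); Gamma_xxx = 0.000000, Gamma_xxy = -0.438193, Gamma_xyy = 0.000000, Gamma_yxx = 0.000000, Gamma_yxy = -0.197741, Gamma_yyy = 0.000000; k3 = (1.839555, -1.330273, -2.144616, -0.967788)
  k4: at (x, y) = (0.689317, -0.630446), (dx/dtau, dy/dtau) = (1.786058, -1.354447); Gamma_xxx = 0.000000, Gamma_xxy = -0.441380, Gamma_xyy = 0.000000, Gamma_yxx = 0.000000, Gamma_yxy = -0.184002, Gamma_yyy = 0.000000; k4 = (1.786058, -1.354447, -2.135504, -0.890249)
  Y <- Y + (h/6)(k1 + 2k2 + 2k3 + k4): x = 0.6893, y = -0.6305, dx/dtau = 1.7860, dy/dtau = -1.3545
step 3:
  k1: at (x, y) = (0.689320, -0.630478), (dx/dtau, dy/dtau) = (1.786031, -1.354465); Gamma_xxx = 0.000000, Gamma_xxy = -0.441376, Gamma_xyy = 0.000000, Gamma_yxx = 0.000000, Gamma_yxy = -0.183997, Gamma_yyy = 0.000000; k1 = (1.786031, -1.354465, -2.135482, -0.890220)
  k2: at (x, y) = (0.733971, -0.664339), (dx/dtau, dy/dtau) = (1.732644, -1.376721); Gamma_xxx = 0.000000, Gamma_xxy = -0.443488, Gamma_xyy = 0.000000, Gamma_yxx = 0.000000, Gamma_yxy = -0.170456, Gamma_yyy = 0.000000; k2 = (1.732644, -1.376721, -2.115764, -0.813199)
  k3: at (x, y) = (0.732636, -0.664896), (dx/dtau, dy/dtau) = (1.733137, -1.374795); Gamma_xxx = 0.000000, Gamma_xxy = -0.443204, Gamma_xyy = 0.000000, Gamma_yxx = 0.000000, Gamma_yxy = -0.170621, Gamma_yyy = 0.000000; k3 = (1.733137, -1.374795, -2.112053, -0.813082)
  k4: at (x, y) = (0.775977, -0.699218), (dx/dtau, dy/dtau) = (1.680429, -1.395119); Gamma_xxx = 0.000000, Gamma_xxy = -0.444339, Gamma_xyy = 0.000000, Gamma_yxx = 0.000000, Gamma_yxy = -0.157417, Gamma_yyy = 0.000000; k4 = (1.680429, -1.395119, -2.083417, -0.738095)
  Y <- Y + (h/6)(k1 + 2k2 + 2k3 + k4): x = 0.7760, y = -0.6992, dx/dtau = 1.6804, dy/dtau = -1.3951

Answer: x = 0.7760, y = -0.6992, dx/dtau = 1.6804, dy/dtau = -1.3951


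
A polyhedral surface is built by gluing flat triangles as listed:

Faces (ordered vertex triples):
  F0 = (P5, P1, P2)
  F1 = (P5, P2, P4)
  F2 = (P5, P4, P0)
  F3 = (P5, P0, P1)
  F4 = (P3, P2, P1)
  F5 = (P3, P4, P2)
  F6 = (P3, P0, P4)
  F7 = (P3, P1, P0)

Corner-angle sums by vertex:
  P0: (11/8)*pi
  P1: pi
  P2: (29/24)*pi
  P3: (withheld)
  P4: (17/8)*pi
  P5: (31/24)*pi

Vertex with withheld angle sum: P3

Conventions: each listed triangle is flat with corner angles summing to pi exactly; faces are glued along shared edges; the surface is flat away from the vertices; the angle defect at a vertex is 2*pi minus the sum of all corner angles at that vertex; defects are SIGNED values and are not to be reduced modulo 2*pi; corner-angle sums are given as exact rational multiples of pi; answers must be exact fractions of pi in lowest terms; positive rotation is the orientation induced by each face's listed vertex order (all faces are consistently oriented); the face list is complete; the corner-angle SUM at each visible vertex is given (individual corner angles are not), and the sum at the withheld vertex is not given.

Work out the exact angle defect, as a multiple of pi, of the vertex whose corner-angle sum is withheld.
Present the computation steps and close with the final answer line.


V = 6, E = 12, F = 8; chi = V - E + F = 2
Gauss-Bonnet: total defect = 2*pi*chi = 4*pi; visible defects sum to 3*pi

Answer: defect(P3) = pi


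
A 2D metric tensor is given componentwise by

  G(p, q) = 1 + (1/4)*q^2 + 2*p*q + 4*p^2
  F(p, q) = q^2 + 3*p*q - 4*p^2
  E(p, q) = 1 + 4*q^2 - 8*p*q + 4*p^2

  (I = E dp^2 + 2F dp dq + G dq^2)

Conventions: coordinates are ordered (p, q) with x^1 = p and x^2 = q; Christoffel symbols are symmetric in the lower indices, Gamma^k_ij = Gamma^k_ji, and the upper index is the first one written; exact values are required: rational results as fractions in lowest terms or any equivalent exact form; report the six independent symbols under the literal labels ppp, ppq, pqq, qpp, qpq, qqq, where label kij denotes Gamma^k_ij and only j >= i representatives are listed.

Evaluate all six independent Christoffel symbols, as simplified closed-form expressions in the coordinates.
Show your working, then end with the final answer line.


E = 1 + 4*q^2 - 8*p*q + 4*p^2; F = q^2 + 3*p*q - 4*p^2; G = 1 + (1/4)*q^2 + 2*p*q + 4*p^2
Gamma^k_ij = (1/2) g^{kl} (d_i g_jl + d_j g_il - d_l g_ij), with g^inv = (1/(EG-F^2)) [[G, -F], [-F, E]]
first partials: E_p = -8*q + 8*p, E_q = 8*q - 8*p, F_p = 3*q - 8*p, F_q = 2*q + 3*p, G_p = 2*q + 8*p, G_q = (1/2)*q + 2*p
D = EG - F^2 = 1 + (17/4)*q^2 - 6*p*q + 8*p^2
expanded: Gamma^p_pp = (G E_p - 2F F_p + F E_q)/(2D), Gamma^p_pq = (G E_q - F G_p)/(2D), Gamma^p_qq = (2G F_q - G G_p - F G_q)/(2D), Gamma^q_pp = (2E F_p - E E_q - F E_p)/(2D), Gamma^q_pq = (E G_p - F E_q)/(2D), Gamma^q_qq = (E G_q - 2F F_q + F G_p)/(2D); substitute and cancel common factors

Answer: Gamma_ppp = (16*p - 16*q)/(32*p^2 - 24*p*q + 17*q^2 + 4), Gamma_ppq = (-16*p + 16*q)/(32*p^2 - 24*p*q + 17*q^2 + 4), Gamma_pqq = (-4*p + 4*q)/(32*p^2 - 24*p*q + 17*q^2 + 4), Gamma_qpp = (-16*p - 4*q)/(32*p^2 - 24*p*q + 17*q^2 + 4), Gamma_qpq = (16*p + 4*q)/(32*p^2 - 24*p*q + 17*q^2 + 4), Gamma_qqq = (4*p + q)/(32*p^2 - 24*p*q + 17*q^2 + 4)


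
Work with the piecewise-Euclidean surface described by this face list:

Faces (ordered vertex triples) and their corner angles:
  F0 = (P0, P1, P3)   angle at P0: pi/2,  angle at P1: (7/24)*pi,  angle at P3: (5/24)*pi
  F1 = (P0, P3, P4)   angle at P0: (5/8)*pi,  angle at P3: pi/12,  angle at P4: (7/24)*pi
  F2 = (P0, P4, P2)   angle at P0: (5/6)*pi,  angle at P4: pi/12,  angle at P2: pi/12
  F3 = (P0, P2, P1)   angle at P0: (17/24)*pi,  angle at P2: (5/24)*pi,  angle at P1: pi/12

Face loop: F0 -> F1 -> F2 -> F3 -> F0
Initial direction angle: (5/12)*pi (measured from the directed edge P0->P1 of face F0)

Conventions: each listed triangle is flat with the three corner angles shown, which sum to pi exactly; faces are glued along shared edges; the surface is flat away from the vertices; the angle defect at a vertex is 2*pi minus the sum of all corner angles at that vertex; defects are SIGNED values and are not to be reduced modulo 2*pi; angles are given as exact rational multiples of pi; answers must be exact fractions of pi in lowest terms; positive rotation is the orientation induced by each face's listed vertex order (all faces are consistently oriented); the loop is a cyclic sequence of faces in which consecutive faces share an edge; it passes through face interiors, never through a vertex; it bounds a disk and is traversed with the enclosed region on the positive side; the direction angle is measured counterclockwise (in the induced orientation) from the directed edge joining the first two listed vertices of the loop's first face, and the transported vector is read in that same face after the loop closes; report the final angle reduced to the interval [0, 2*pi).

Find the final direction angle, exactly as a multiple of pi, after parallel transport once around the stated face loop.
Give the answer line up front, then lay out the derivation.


Answer: final direction angle = (7/4)*pi

enclosed vertex P0: corner angles sum to (8/3)*pi, defect = 2*pi - (8/3)*pi = (-2/3)*pi
by Gauss-Bonnet the loop rotates the vector by the enclosed defect sum (positive orientation, mod 2*pi)
final angle = (5/12)*pi - (2/3)*pi = (7/4)*pi (mod 2*pi)


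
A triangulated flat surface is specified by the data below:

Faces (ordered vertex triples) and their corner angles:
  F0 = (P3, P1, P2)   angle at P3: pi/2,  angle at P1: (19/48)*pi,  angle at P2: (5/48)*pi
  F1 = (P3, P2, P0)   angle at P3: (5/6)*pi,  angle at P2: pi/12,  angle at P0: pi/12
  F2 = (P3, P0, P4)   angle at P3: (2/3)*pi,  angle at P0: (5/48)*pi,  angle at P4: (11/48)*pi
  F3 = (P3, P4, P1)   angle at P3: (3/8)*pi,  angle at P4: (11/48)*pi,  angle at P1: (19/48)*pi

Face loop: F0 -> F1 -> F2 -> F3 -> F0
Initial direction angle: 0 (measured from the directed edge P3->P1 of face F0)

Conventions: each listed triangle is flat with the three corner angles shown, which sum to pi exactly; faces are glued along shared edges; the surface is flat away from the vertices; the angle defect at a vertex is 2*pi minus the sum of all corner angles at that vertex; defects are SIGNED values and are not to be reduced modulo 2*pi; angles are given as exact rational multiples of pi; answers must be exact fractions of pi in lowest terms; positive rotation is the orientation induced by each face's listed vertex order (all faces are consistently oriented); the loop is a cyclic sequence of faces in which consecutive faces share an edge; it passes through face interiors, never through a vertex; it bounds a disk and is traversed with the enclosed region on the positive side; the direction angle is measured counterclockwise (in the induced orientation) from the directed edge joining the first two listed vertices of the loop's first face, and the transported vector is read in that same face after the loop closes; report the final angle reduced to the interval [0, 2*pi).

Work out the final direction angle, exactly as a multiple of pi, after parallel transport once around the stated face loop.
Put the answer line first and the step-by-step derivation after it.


Answer: final direction angle = (13/8)*pi

enclosed vertex P3: corner angles sum to (19/8)*pi, defect = 2*pi - (19/8)*pi = (-3/8)*pi
transport around the loop rotates by the sum of enclosed defects; add to the initial angle mod 2*pi
final angle = 0 - (3/8)*pi = (13/8)*pi (mod 2*pi)


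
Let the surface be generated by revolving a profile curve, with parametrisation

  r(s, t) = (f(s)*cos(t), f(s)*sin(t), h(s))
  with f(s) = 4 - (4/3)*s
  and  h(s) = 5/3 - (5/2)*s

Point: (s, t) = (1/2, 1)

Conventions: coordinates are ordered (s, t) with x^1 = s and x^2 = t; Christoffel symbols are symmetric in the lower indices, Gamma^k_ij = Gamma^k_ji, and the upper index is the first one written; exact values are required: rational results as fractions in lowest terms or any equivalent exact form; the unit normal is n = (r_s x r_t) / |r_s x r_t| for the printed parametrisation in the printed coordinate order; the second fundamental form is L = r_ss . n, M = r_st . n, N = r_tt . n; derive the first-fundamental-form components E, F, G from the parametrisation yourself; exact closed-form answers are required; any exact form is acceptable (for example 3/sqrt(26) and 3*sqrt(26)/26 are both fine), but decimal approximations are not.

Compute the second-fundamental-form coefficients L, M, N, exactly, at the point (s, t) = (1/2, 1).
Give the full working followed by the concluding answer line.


f = 10/3, f' = -4/3, f'' = 0, h' = -5/2, h'' = 0
E = 289/36, F = 0, G = 100/9; answer radicand W^2 = 289/36
unnormalised second-form numerators: l = 0, m = 0, n = -25/3; L = l/sqrt(289/36), and similarly M = m/sqrt(W^2), N = n/sqrt(W^2)

Answer: L = 0, M = 0, N = -50/17


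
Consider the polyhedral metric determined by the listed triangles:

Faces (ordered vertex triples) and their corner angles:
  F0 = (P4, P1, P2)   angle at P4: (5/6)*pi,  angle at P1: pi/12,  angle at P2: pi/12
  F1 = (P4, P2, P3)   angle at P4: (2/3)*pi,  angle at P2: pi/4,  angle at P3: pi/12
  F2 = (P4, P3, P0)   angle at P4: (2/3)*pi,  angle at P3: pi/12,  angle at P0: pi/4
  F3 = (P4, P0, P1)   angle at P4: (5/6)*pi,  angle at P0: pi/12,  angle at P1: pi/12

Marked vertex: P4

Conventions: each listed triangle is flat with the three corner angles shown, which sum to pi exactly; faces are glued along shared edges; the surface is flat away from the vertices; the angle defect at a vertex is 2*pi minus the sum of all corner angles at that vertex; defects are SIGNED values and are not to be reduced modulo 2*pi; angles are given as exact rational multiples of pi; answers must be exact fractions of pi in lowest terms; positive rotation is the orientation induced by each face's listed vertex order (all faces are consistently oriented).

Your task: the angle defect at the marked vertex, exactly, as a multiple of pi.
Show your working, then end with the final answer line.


Sum of corner angles at P4: 3*pi
defect = 2*pi - 3*pi

Answer: defect(P4) = -pi


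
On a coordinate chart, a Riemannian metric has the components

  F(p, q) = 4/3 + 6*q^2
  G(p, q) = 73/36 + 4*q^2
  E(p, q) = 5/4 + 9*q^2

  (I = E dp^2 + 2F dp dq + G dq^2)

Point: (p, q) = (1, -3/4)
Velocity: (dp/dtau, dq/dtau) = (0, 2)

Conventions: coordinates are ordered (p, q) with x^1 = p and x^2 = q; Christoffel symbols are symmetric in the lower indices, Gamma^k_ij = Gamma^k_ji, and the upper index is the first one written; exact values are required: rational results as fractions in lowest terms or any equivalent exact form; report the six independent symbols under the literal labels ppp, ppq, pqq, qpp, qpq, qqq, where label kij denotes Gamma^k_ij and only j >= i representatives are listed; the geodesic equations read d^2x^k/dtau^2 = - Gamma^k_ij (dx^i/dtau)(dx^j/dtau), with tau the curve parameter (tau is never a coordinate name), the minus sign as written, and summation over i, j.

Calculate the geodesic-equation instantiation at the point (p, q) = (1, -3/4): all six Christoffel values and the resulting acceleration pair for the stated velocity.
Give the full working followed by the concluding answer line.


E = 101/16, F = 113/24, G = 77/18 at the point
E_p = 0, E_q = -27/2, F_p = 0, F_q = -9, G_p = 0, G_q = -6
EG - F^2 = 2785/576;  g^inv = (576/2785) * [[77/18, -113/24], [-113/24, 101/16]]
first-kind symbols [ij,l] = (1/2)(d_i g_jl + d_j g_il - d_l g_ij): [pp,p] = E_p/2 = 0, [pp,q] = F_p - E_q/2 = 27/4, [pq,p] = E_q/2 = -27/4, [pq,q] = G_p/2 = 0, [qq,p] = F_q - G_p/2 = -9, [qq,q] = G_q/2 = -3
Gamma^p_ij = (G*[ij,p] - F*[ij,q])/(EG - F^2), Gamma^q_ij = (E*[ij,q] - F*[ij,p])/(EG - F^2)
Gamma_ppp = -18306/2785, Gamma_ppq = -16632/2785, Gamma_pqq = -2808/557, Gamma_qpp = 24543/2785, Gamma_qpq = 18306/2785, Gamma_qqq = 2700/557
d^2p/dtau^2 = -(Gamma_ppp*(0)^2 + 2*Gamma_ppq*(0)*(2) + Gamma_pqq*(2)^2) = 11232/557
d^2q/dtau^2 = -(Gamma_qpp*(0)^2 + 2*Gamma_qpq*(0)*(2) + Gamma_qqq*(2)^2) = -10800/557

Answer: Gamma_ppp = -18306/2785, Gamma_ppq = -16632/2785, Gamma_pqq = -2808/557, Gamma_qpp = 24543/2785, Gamma_qpq = 18306/2785, Gamma_qqq = 2700/557; accelerations (d^2p/dtau^2, d^2q/dtau^2) = (11232/557, -10800/557)


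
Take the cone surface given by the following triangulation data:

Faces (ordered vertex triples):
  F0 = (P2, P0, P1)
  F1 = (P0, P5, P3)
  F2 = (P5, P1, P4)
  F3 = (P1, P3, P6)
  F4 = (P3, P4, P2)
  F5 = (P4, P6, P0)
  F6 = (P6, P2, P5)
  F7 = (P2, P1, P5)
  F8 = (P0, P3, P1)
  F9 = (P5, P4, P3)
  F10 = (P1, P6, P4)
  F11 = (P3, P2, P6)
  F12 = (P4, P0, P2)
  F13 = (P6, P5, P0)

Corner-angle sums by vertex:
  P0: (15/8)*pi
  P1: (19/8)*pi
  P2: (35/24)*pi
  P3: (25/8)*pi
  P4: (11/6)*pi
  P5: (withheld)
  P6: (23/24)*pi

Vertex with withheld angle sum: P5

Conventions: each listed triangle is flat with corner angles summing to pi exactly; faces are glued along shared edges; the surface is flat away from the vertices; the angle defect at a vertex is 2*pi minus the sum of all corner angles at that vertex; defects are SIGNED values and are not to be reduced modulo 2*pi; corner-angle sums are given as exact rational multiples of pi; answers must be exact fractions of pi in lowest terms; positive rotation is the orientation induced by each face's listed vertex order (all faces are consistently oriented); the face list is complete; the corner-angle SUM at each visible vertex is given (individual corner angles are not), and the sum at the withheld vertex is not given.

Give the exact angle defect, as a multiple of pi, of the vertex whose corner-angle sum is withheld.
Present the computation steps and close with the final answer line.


V = 7, E = 21, F = 14; chi = V - E + F = 0
Gauss-Bonnet: total defect = 2*pi*chi = 0; visible defects sum to (3/8)*pi

Answer: defect(P5) = (-3/8)*pi


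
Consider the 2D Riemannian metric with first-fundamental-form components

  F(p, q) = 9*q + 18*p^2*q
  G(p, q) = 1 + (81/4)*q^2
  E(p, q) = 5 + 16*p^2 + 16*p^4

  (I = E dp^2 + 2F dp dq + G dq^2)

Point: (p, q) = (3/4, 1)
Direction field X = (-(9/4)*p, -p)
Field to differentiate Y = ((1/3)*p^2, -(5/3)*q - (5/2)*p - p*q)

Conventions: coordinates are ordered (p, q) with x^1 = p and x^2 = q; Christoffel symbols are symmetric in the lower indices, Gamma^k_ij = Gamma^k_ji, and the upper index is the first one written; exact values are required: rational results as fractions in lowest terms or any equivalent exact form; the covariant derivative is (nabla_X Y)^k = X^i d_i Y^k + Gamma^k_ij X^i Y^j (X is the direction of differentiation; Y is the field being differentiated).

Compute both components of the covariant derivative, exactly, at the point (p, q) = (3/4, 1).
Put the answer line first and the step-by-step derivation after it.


Answer: (nabla_X Y)^p = 153/296, (nabla_X Y)^q = 184361/20128

E = 305/16, F = 153/8, G = 85/4 at the point
E_p = 51, E_q = 0, F_p = 27, F_q = 153/8, G_p = 0, G_q = 81/2
EG - F^2 = 629/16;  g^inv = (16/629) * [[85/4, -153/8], [-153/8, 305/16]]
first-kind symbols [ij,l] = (1/2)(d_i g_jl + d_j g_il - d_l g_ij): [pp,p] = E_p/2 = 51/2, [pp,q] = F_p - E_q/2 = 27, [pq,p] = E_q/2 = 0, [pq,q] = G_p/2 = 0, [qq,p] = F_q - G_p/2 = 153/8, [qq,q] = G_q/2 = 81/4
Gamma^p_ij = (G*[ij,p] - F*[ij,q])/(EG - F^2), Gamma^q_ij = (E*[ij,q] - F*[ij,p])/(EG - F^2)
Gamma_ppp = 24/37, Gamma_ppq = 0, Gamma_pqq = 18/37, Gamma_qpp = 432/629, Gamma_qpq = 0, Gamma_qqq = 324/629
X = (-27/16, -3/4), Y = (3/16, -103/24) at the point


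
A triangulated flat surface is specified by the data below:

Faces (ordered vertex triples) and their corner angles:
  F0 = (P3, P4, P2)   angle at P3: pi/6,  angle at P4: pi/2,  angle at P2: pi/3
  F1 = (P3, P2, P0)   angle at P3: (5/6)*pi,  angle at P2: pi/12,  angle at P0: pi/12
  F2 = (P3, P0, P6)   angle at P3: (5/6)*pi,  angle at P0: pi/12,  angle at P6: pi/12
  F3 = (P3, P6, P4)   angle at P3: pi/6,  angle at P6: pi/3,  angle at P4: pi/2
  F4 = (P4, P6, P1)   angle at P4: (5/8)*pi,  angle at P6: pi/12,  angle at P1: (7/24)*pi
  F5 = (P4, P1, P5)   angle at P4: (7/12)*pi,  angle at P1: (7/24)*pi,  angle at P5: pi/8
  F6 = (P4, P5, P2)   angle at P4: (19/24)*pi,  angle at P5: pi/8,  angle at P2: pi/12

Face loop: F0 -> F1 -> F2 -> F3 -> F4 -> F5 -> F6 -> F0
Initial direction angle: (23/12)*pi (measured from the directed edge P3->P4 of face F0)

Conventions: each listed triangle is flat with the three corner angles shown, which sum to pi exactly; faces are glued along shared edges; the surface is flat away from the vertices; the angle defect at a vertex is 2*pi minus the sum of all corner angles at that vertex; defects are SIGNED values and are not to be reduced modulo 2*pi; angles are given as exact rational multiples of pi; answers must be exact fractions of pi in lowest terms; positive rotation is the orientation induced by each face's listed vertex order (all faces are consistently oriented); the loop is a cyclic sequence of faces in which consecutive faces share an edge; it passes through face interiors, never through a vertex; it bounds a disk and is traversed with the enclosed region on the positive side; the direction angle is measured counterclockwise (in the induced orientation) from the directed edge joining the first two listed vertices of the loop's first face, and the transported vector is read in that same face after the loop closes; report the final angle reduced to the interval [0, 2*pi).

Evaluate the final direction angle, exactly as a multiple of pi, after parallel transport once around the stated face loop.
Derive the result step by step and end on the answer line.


enclosed vertex P3: corner angles sum to 2*pi, defect = 2*pi - 2*pi = 0
enclosed vertex P4: corner angles sum to 3*pi, defect = 2*pi - 3*pi = -pi
by Gauss-Bonnet the loop rotates the vector by the enclosed defect sum (positive orientation, mod 2*pi)
final angle = (23/12)*pi - pi = (11/12)*pi (mod 2*pi)

Answer: final direction angle = (11/12)*pi


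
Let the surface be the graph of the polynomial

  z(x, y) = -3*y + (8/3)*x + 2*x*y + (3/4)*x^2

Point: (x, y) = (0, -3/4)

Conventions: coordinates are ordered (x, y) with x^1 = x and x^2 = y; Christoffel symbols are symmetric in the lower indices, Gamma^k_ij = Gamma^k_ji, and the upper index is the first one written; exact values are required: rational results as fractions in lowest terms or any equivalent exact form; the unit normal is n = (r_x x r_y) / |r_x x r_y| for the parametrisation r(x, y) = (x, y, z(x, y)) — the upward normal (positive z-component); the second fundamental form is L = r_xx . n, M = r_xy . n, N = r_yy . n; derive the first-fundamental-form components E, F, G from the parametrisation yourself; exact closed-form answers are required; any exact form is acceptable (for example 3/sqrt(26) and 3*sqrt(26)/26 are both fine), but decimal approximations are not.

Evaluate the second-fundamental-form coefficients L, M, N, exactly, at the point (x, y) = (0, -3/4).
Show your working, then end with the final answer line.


z_x = 7/6, z_y = -3, z_xx = 3/2, z_xy = 2, z_yy = 0
E = 85/36, F = -7/2, G = 10; answer radicand W^2 = 409/36
unnormalised second-form numerators: l = 3/2, m = 2, n = 0; L = l/sqrt(409/36), and similarly M = m/sqrt(W^2), N = n/sqrt(W^2)

Answer: L = 9*sqrt(409)/409, M = 12*sqrt(409)/409, N = 0


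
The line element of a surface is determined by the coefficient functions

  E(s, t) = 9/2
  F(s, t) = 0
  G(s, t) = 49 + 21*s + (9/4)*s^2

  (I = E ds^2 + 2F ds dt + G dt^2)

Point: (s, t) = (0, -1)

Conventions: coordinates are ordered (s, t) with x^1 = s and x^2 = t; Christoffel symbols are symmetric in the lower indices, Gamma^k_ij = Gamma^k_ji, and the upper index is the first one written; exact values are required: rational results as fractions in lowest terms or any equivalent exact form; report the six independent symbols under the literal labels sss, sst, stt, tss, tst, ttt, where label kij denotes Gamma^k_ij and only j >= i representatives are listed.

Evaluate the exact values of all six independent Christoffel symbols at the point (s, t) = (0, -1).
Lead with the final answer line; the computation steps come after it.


Answer: Gamma_sss = 0, Gamma_sst = 0, Gamma_stt = -7/3, Gamma_tss = 0, Gamma_tst = 3/14, Gamma_ttt = 0

E = 9/2, F = 0, G = 49 at the point
E_s = 0, E_t = 0, F_s = 0, F_t = 0, G_s = 21, G_t = 0
EG - F^2 = 441/2;  g^inv = (2/441) * [[49, 0], [0, 9/2]]
first-kind symbols [ij,l] = (1/2)(d_i g_jl + d_j g_il - d_l g_ij): [ss,s] = E_s/2 = 0, [ss,t] = F_s - E_t/2 = 0, [st,s] = E_t/2 = 0, [st,t] = G_s/2 = 21/2, [tt,s] = F_t - G_s/2 = -21/2, [tt,t] = G_t/2 = 0
Gamma^s_ij = (G*[ij,s] - F*[ij,t])/(EG - F^2), Gamma^t_ij = (E*[ij,t] - F*[ij,s])/(EG - F^2)


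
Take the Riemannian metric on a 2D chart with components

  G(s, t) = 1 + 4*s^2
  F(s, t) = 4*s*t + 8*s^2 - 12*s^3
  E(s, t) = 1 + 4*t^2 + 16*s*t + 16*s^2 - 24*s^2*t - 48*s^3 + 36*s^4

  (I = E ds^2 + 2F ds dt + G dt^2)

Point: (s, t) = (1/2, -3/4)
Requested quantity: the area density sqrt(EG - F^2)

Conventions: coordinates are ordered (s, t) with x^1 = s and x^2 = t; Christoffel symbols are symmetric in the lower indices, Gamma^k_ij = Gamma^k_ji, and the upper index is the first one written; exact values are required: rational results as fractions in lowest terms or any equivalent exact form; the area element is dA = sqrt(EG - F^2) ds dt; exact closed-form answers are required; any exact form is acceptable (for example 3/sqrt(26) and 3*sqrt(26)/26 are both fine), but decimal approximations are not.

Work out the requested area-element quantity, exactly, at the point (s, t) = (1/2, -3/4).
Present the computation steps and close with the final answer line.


E = 2, F = -1, G = 2; EG - F^2 = 3

Answer: sqrt(EG - F^2) = sqrt(3)


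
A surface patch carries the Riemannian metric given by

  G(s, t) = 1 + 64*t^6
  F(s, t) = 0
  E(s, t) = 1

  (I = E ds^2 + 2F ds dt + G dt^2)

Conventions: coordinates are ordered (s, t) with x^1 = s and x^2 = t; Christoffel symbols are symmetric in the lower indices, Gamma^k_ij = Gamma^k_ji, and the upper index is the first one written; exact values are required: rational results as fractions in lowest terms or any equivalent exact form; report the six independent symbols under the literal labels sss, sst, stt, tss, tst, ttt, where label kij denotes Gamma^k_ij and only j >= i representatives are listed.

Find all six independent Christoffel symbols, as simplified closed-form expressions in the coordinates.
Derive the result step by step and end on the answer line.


E = 1; F = 0; G = 1 + 64*t^6
Gamma^k_ij = (1/2) g^{kl} (d_i g_jl + d_j g_il - d_l g_ij), with g^inv = (1/(EG-F^2)) [[G, -F], [-F, E]]
first partials: E_s = 0, E_t = 0, F_s = 0, F_t = 0, G_s = 0, G_t = 384*t^5
D = EG - F^2 = 1 + 64*t^6
expanded: Gamma^s_ss = (G E_s - 2F F_s + F E_t)/(2D), Gamma^s_st = (G E_t - F G_s)/(2D), Gamma^s_tt = (2G F_t - G G_s - F G_t)/(2D), Gamma^t_ss = (2E F_s - E E_t - F E_s)/(2D), Gamma^t_st = (E G_s - F E_t)/(2D), Gamma^t_tt = (E G_t - 2F F_t + F G_s)/(2D); substitute and cancel common factors

Answer: Gamma_sss = 0, Gamma_sst = 0, Gamma_stt = 0, Gamma_tss = 0, Gamma_tst = 0, Gamma_ttt = 192*t^5/(64*t^6 + 1)


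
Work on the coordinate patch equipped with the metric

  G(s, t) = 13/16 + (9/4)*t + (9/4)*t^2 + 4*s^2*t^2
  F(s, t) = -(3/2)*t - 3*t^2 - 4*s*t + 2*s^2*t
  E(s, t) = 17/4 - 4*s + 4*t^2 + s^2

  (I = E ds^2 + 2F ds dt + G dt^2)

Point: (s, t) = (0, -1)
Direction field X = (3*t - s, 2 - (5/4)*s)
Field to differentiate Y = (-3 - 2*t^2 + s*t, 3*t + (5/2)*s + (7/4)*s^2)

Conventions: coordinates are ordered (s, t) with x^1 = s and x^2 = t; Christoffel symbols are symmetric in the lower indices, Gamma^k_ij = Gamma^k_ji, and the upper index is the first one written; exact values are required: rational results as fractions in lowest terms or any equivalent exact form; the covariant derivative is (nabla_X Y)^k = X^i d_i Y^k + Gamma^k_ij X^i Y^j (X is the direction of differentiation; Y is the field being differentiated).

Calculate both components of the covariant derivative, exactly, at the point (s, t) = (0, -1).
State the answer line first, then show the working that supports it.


Answer: (nabla_X Y)^s = 12547/285, (nabla_X Y)^t = 40939/190

E = 33/4, F = -3/2, G = 13/16 at the point
E_s = -4, E_t = -8, F_s = 4, F_t = 9/2, G_s = 0, G_t = -9/4
EG - F^2 = 285/64;  g^inv = (64/285) * [[13/16, 3/2], [3/2, 33/4]]
first-kind symbols [ij,l] = (1/2)(d_i g_jl + d_j g_il - d_l g_ij): [ss,s] = E_s/2 = -2, [ss,t] = F_s - E_t/2 = 8, [st,s] = E_t/2 = -4, [st,t] = G_s/2 = 0, [tt,s] = F_t - G_s/2 = 9/2, [tt,t] = G_t/2 = -9/8
Gamma^s_ij = (G*[ij,s] - F*[ij,t])/(EG - F^2), Gamma^t_ij = (E*[ij,t] - F*[ij,s])/(EG - F^2)
Gamma_sss = 664/285, Gamma_sst = -208/285, Gamma_stt = 42/95, Gamma_tss = 1344/95, Gamma_tst = -128/95, Gamma_ttt = -54/95
X = (-3, 2), Y = (-5, -3) at the point


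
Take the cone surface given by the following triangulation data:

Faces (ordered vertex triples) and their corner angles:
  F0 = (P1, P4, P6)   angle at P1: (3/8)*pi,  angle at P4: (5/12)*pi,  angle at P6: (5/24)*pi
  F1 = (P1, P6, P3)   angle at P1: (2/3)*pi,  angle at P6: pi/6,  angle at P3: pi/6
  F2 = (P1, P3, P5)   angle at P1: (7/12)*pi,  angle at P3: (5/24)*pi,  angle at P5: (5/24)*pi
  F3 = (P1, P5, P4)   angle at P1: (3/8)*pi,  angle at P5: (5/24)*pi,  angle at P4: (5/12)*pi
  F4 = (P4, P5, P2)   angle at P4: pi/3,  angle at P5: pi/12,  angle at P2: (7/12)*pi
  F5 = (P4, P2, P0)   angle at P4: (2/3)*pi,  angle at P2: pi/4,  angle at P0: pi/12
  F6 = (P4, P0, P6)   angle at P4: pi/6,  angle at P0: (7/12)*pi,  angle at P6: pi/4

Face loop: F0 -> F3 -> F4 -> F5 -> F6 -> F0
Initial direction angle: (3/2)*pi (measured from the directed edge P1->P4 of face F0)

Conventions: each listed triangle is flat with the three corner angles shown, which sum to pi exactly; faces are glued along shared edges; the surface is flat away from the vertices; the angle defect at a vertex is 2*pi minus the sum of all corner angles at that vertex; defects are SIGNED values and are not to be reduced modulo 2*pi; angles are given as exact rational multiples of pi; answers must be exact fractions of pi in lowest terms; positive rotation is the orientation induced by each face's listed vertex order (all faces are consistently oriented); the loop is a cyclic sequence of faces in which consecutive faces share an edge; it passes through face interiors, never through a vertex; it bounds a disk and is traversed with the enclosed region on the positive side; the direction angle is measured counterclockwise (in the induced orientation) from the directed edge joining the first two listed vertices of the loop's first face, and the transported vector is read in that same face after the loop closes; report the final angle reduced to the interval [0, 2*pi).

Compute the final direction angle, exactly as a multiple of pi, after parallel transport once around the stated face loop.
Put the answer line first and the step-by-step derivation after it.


Answer: final direction angle = (3/2)*pi

enclosed vertex P4: corner angles sum to 2*pi, defect = 2*pi - 2*pi = 0
transport around the loop rotates by the sum of enclosed defects; add to the initial angle mod 2*pi
final angle = (3/2)*pi + 0 = (3/2)*pi (mod 2*pi)


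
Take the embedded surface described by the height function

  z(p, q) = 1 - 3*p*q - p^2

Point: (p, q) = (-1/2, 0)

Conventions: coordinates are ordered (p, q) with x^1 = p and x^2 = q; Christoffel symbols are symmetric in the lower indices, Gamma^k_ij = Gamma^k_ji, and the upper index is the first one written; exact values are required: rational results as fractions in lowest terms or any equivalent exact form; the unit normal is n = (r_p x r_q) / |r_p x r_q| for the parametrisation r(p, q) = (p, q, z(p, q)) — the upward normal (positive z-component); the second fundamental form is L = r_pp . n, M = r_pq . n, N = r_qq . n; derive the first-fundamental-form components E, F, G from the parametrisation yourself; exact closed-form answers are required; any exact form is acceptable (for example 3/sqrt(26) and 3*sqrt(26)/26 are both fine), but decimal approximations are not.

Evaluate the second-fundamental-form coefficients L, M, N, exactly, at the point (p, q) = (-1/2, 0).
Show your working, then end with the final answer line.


z_p = 1, z_q = 3/2, z_pp = -2, z_pq = -3, z_qq = 0
E = 2, F = 3/2, G = 13/4; answer radicand W^2 = 17/4
unnormalised second-form numerators: l = -2, m = -3, n = 0; L = l/sqrt(17/4), and similarly M = m/sqrt(W^2), N = n/sqrt(W^2)

Answer: L = -4*sqrt(17)/17, M = -6*sqrt(17)/17, N = 0


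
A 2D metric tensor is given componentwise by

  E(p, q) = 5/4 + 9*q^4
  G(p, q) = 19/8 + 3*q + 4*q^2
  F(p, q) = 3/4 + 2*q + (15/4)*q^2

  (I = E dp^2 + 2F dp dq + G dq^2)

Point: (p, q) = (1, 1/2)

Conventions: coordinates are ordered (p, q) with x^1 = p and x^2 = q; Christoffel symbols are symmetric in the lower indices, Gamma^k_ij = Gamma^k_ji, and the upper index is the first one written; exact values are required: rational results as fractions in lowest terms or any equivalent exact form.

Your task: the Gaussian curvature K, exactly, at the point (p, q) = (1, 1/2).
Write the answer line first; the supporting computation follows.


Answer: K = -164736/24367

E = 29/16, F = 43/16, G = 39/8, EG - F^2 = 413/256 at the point
E_p = 0, E_q = 9/2, F_p = 0, F_q = 23/4, G_p = 0, G_q = 7
E_qq = 27, F_pq = 0, G_pp = 0
The intrinsic route: Brioschi's K = (det M1 - det M2)/(EG - F^2)^2.
M1 = [[-E_qq/2 + F_pq - G_pp/2, E_p/2, F_p - E_q/2], [F_q - G_p/2, E, F], [G_q/2, F, G]] = [[-27/2, 0, -9/4], [23/4, 29/16, 43/16], [7/2, 43/16, 39/8]]; det M1 = -21645/512
M2 = [[0, E_q/2, G_p/2], [E_q/2, E, F], [G_p/2, F, G]] = [[0, 9/4, 0], [9/4, 29/16, 43/16], [0, 43/16, 39/8]]; det M2 = -3159/128
det M1 - det M2 = -9009/512; K = -9009/512 / (413/256)^2 = -164736/24367


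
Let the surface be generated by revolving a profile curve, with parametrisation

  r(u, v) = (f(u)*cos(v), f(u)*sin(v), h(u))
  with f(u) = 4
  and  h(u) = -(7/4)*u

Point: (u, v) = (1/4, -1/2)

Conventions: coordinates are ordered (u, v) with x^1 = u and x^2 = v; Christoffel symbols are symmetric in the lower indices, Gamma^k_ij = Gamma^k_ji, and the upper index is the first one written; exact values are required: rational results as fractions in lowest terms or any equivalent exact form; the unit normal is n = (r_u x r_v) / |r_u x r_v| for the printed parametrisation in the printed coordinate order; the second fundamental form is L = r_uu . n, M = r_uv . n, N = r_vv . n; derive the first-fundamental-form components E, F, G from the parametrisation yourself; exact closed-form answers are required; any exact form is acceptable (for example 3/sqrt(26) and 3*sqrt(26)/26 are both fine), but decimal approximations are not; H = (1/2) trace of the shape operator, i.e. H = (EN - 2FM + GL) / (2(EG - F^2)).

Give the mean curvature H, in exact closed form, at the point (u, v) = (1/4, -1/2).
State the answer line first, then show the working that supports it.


Answer: H = -1/8

f = 4, f' = 0, f'' = 0, h' = -7/4, h'' = 0
E = 49/16, F = 0, G = 16; answer radicand W^2 = 49/16
unnormalised second-form numerators: l = 0, m = 0, n = -7; L = l/sqrt(49/16), and similarly M = m/sqrt(W^2), N = n/sqrt(W^2)
H = (E*n - 2*F*m + G*l) / (2*(EG - F^2)*sqrt(W^2)); E*n - 2*F*m + G*l = -343/16, EG - F^2 = 49, so H = (-7/32)/sqrt(49/16)


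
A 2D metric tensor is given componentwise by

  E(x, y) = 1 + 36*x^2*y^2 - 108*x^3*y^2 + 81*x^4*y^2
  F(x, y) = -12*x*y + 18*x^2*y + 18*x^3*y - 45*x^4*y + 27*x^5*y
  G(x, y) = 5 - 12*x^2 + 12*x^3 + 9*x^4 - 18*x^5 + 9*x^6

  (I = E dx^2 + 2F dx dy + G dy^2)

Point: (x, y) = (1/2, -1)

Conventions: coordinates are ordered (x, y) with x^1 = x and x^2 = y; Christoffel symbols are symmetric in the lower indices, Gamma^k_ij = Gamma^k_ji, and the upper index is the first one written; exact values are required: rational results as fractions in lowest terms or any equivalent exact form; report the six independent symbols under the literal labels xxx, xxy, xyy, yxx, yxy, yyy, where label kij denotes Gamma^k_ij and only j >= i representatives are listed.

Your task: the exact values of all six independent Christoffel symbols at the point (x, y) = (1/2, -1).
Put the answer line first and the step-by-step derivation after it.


Answer: Gamma_xxx = -144/269, Gamma_xxy = -36/269, Gamma_xyy = 0, Gamma_yxx = -312/269, Gamma_yxy = -78/269, Gamma_yyy = 0

E = 25/16, F = 39/32, G = 233/64 at the point
E_x = -9/2, E_y = -9/8, F_x = -87/16, F_y = -39/32, G_x = -39/16, G_y = 0
EG - F^2 = 269/64;  g^inv = (64/269) * [[233/64, -39/32], [-39/32, 25/16]]
first-kind symbols [ij,l] = (1/2)(d_i g_jl + d_j g_il - d_l g_ij): [xx,x] = E_x/2 = -9/4, [xx,y] = F_x - E_y/2 = -39/8, [xy,x] = E_y/2 = -9/16, [xy,y] = G_x/2 = -39/32, [yy,x] = F_y - G_x/2 = 0, [yy,y] = G_y/2 = 0
Gamma^x_ij = (G*[ij,x] - F*[ij,y])/(EG - F^2), Gamma^y_ij = (E*[ij,y] - F*[ij,x])/(EG - F^2)


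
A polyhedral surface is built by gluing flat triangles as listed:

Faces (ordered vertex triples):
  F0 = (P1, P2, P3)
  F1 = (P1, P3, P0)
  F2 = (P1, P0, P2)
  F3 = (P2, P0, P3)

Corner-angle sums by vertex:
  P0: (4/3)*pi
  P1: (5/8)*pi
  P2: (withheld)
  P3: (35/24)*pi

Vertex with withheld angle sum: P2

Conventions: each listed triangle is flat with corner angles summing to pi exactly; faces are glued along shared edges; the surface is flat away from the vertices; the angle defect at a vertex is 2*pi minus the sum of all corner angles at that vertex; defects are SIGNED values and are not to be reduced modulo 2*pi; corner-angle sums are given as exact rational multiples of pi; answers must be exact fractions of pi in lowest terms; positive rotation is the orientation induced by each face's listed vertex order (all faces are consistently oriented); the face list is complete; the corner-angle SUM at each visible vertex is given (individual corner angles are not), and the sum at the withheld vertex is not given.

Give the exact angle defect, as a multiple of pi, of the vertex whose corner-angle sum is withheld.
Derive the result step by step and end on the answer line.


V = 4, E = 6, F = 4; chi = V - E + F = 2
Gauss-Bonnet: total defect = 2*pi*chi = 4*pi; visible defects sum to (31/12)*pi

Answer: defect(P2) = (17/12)*pi


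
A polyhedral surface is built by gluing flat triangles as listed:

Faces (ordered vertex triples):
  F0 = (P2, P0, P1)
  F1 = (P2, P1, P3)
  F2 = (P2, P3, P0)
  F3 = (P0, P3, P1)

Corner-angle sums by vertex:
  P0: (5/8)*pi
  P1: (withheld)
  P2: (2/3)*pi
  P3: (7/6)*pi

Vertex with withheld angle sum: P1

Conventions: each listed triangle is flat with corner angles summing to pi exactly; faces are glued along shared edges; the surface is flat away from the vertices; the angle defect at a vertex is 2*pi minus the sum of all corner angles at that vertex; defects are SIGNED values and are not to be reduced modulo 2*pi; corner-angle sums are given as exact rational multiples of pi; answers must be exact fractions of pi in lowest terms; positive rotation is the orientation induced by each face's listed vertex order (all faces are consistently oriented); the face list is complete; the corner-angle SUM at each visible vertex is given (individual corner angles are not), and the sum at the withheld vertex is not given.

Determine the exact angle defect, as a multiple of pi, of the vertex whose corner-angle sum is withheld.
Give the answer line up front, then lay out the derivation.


Answer: defect(P1) = (11/24)*pi

V = 4, E = 6, F = 4; chi = V - E + F = 2
Gauss-Bonnet: total defect = 2*pi*chi = 4*pi; visible defects sum to (85/24)*pi
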